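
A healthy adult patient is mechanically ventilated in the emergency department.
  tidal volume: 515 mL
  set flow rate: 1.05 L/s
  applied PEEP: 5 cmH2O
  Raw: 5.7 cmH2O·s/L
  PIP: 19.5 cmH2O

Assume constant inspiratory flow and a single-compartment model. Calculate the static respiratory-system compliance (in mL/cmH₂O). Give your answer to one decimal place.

Equation of motion (constant flow): PIP = Vt/C + R·V̇ + PEEP.
Vt/C = PIP − R·V̇ − PEEP = 19.5 − 5.7×1.05 − 5 = 19.5 − 5.985 − 5 = 8.515 cmH2O.
C = Vt / 8.515 = 515 / 8.515 = 60.482 mL/cmH2O.

60.5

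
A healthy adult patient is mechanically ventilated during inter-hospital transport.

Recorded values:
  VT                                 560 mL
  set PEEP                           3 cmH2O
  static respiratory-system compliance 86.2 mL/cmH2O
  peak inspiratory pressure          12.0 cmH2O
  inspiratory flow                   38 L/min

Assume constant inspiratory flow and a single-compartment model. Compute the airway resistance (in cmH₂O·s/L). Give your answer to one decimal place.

Flow: 38 L/min ÷ 60 = 0.6333 L/s.
Equation of motion (constant flow): PIP = Vt/C + R·V̇ + PEEP.
R·V̇ = PIP − Vt/C − PEEP = 12.0 − 560/86.2 − 3 = 12.0 − 6.497 − 3 = 2.503 cmH2O.
R = 2.503 / 0.6333 = 3.952 cmH2O·s/L.

4.0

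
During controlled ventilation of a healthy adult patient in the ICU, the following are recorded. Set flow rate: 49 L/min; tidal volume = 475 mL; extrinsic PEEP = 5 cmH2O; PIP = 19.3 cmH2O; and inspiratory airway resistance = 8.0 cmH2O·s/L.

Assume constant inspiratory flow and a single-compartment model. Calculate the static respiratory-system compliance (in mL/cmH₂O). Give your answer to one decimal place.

61.2

Flow: 49 L/min ÷ 60 = 0.8167 L/s.
Equation of motion (constant flow): PIP = Vt/C + R·V̇ + PEEP.
Vt/C = PIP − R·V̇ − PEEP = 19.3 − 8.0×0.8167 − 5 = 19.3 − 6.534 − 5 = 7.766 cmH2O.
C = Vt / 7.766 = 475 / 7.766 = 61.164 mL/cmH2O.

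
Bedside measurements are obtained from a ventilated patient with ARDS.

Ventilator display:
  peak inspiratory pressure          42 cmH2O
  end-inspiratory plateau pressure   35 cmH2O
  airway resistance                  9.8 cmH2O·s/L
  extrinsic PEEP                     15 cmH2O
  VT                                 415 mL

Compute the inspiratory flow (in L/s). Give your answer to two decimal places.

flow = (PIP − Pplat) / Raw = 7.0 / 9.8 = 0.7143 L/s.

0.71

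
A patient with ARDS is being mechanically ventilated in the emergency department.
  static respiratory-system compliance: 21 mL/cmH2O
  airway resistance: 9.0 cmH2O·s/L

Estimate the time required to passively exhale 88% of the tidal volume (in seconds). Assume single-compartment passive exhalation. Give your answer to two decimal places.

τ = R × C = 9.0 × 21 mL/cmH2O = 9.0 × 0.021 L/cmH2O = 0.189 s.
Exhaled fraction f = 1 − e^(−t/τ) → t = −τ·ln(1 − f) = −0.189·ln(0.12) = 0.4007 s.

0.40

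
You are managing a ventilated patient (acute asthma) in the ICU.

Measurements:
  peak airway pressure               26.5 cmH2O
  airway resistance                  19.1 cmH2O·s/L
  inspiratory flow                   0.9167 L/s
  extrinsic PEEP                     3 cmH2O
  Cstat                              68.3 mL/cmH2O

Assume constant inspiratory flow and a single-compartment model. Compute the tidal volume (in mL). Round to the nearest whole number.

409

Equation of motion (constant flow): PIP = Vt/C + R·V̇ + PEEP.
Vt/C = PIP − R·V̇ − PEEP = 26.5 − 17.509 − 3 = 5.991 cmH2O.
Vt = C × 5.991 = 68.3 × 5.991 = 409.19 mL.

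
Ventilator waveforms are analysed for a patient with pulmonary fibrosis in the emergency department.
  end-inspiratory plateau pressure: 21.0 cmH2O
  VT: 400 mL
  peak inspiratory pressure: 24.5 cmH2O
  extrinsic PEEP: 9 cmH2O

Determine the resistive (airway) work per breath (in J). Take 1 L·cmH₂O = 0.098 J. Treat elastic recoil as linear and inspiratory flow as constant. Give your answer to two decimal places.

0.14

With constant inspiratory flow the resistive pressure is constant at PIP − Pplat = 24.5 − 21.0 = 3.5 cmH2O, so resistive work = 3.5 × 0.400 = 1.4 L·cmH2O.
× 0.098 J/(L·cmH2O) → 0.1372 J.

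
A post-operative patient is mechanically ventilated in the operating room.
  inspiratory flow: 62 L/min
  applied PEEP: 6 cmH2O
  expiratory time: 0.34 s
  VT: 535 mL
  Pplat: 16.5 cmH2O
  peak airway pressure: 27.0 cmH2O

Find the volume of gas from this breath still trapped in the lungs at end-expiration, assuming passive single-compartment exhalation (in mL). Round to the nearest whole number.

Flow: 62 L/min ÷ 60 = 1.0333 L/s.
R = (PIP − Pplat)/V̇ = (27.0 − 16.5) / 1.0333 = 10.5/1.0333 = 10.162 cmH2O·s/L.
C = Vt/(Pplat − PEEP) = 535.0 / (16.5 − 6) = 535.0/10.5 = 50.952 mL/cmH2O.
τ = R × C = 10.162 × 0.05095 L/cmH2O = 0.5178 s.
Fraction remaining = e^(−Te/τ) = e^(−0.34/0.5178) = 0.5186.
Trapped volume = 535.0 × 0.5186 = 277.45 mL.

277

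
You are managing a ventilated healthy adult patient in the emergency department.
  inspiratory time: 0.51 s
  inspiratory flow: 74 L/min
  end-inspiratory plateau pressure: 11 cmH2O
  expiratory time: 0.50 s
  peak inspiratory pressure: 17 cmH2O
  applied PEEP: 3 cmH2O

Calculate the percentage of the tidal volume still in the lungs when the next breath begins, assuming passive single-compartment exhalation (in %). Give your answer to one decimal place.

Flow: 74 L/min ÷ 60 = 1.2333 L/s.
Vt = flow × Ti = 1.2333 L/s × 0.51 s × 1000 mL/L = 628.98 mL.
R = (PIP − Pplat)/V̇ = (17 − 11) / 1.2333 = 6.0/1.2333 = 4.865 cmH2O·s/L.
C = Vt/(Pplat − PEEP) = 628.98 / (11 − 3) = 628.98/8.0 = 78.623 mL/cmH2O.
τ = R × C = 4.865 × 0.07862 L/cmH2O = 0.3825 s.
Fraction remaining at end-expiration = e^(−Te/τ) = e^(−0.50/0.3825) = 0.2706 → 27.06%.

27.1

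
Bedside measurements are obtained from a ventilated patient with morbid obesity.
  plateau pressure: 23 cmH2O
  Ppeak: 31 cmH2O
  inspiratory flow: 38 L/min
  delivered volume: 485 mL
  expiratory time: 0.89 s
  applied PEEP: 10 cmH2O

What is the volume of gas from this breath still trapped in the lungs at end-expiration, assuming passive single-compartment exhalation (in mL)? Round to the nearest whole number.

73

Flow: 38 L/min ÷ 60 = 0.6333 L/s.
R = (PIP − Pplat)/V̇ = (31 − 23) / 0.6333 = 8.0/0.6333 = 12.632 cmH2O·s/L.
C = Vt/(Pplat − PEEP) = 485.0 / (23 − 10) = 485.0/13.0 = 37.308 mL/cmH2O.
τ = R × C = 12.632 × 0.03731 L/cmH2O = 0.4713 s.
Fraction remaining = e^(−Te/τ) = e^(−0.89/0.4713) = 0.1513.
Trapped volume = 485.0 × 0.1513 = 73.381 mL.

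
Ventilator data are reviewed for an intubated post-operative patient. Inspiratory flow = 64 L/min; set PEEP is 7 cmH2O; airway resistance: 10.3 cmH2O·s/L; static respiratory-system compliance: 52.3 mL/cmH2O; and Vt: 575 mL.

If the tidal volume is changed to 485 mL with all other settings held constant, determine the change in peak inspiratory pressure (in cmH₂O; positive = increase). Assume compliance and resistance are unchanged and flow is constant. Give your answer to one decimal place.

-1.7

PIP = Vt/C + R·V̇ + PEEP (constant-flow equation of motion).
Only the elastic term changes: ΔPIP = ΔVt / C = (485 − 575) / 52.3 = -1.721 cmH2O.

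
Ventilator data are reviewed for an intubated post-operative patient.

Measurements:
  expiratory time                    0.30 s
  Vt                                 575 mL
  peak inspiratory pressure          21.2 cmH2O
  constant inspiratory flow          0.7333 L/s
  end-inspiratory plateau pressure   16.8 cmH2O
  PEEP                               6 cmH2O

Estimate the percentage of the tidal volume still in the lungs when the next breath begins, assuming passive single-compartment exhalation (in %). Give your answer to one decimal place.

39.1

R = (PIP − Pplat)/V̇ = (21.2 − 16.8) / 0.7333 = 4.4/0.7333 = 6.0 cmH2O·s/L.
C = Vt/(Pplat − PEEP) = 575.0 / (16.8 − 6) = 575.0/10.8 = 53.241 mL/cmH2O.
τ = R × C = 6.0 × 0.05324 L/cmH2O = 0.3194 s.
Fraction remaining at end-expiration = e^(−Te/τ) = e^(−0.30/0.3194) = 0.3909 → 39.09%.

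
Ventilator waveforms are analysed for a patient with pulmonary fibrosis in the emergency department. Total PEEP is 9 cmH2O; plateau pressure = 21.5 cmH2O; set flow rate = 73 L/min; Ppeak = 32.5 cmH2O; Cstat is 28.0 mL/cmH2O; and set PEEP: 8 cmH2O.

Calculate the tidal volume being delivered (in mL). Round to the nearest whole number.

350

End-expiratory occlusion gives total PEEP = 9 cmH2O (intrinsic PEEP = 9 − 8 = 1). Use total PEEP for the elastic gradient.
Vt = Cstat × (Pplat − PEEPtotal) = 28.0 × (21.5 − 9) = 28.0 × 12.5 = 350.0 mL.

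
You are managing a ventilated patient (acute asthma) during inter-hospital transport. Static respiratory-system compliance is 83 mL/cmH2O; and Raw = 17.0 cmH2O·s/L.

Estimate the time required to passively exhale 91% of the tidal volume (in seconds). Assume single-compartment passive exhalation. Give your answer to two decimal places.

3.40

τ = R × C = 17.0 × 83 mL/cmH2O = 17.0 × 0.083 L/cmH2O = 1.411 s.
Exhaled fraction f = 1 − e^(−t/τ) → t = −τ·ln(1 − f) = −1.411·ln(0.09) = 3.398 s.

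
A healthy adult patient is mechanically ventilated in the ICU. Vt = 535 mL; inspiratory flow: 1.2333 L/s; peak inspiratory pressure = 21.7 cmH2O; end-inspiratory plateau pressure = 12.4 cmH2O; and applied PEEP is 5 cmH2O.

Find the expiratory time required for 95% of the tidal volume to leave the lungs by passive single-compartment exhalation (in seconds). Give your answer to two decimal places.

R = (PIP − Pplat)/V̇ = (21.7 − 12.4) / 1.2333 = 9.3/1.2333 = 7.541 cmH2O·s/L.
C = Vt/(Pplat − PEEP) = 535.0 / (12.4 − 5) = 535.0/7.4 = 72.297 mL/cmH2O.
τ = R × C = 7.541 × 0.0723 L/cmH2O = 0.5452 s.
t = −τ·ln(1 − 0.95) = −0.5452·ln(0.05) = 1.633 s.

1.63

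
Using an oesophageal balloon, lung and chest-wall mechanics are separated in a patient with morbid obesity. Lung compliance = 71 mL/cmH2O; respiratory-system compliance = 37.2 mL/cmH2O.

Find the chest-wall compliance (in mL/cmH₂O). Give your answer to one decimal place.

1/Ccw = 1/Crs − 1/CL.
1/Ccw = 1/37.2 − 1/71 = 0.0128.
Ccw = 78.125 mL/cmH2O.

78.1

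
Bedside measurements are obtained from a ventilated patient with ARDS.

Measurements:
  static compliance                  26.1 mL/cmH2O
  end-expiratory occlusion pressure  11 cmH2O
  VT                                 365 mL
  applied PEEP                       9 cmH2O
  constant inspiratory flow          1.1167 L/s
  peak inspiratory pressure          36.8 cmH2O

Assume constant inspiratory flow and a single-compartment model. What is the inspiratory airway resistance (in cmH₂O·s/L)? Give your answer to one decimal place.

Total PEEP = 11 cmH2O (set 9 + intrinsic 2); this is the baseline alveolar pressure.
Equation of motion (constant flow): PIP = Vt/C + R·V̇ + PEEP.
R·V̇ = PIP − Vt/C − PEEP = 36.8 − 365/26.1 − 11 = 36.8 − 13.985 − 11 = 11.815 cmH2O.
R = 11.815 / 1.1167 = 10.58 cmH2O·s/L.

10.6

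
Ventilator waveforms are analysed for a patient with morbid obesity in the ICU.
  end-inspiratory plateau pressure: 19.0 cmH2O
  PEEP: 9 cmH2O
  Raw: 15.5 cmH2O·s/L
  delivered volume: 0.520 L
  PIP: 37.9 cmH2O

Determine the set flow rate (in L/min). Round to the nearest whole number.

flow = (PIP − Pplat) / Raw = (37.9 − 19.0) / 15.5 = 1.219 L/s × 60 = 73.14 L/min.

73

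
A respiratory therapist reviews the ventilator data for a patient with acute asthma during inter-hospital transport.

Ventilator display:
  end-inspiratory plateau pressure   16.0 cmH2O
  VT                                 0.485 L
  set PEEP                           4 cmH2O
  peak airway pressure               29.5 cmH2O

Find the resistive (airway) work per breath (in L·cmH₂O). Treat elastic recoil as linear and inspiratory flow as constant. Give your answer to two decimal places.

6.55

With constant inspiratory flow the resistive pressure is constant at PIP − Pplat = 29.5 − 16.0 = 13.5 cmH2O, so resistive work = 13.5 × 0.485 = 6.548 L·cmH2O.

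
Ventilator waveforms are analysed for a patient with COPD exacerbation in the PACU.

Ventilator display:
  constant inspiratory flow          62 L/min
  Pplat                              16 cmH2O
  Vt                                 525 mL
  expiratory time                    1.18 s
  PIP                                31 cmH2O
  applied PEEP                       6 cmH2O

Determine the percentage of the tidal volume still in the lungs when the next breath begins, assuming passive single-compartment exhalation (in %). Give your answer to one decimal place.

21.3

Flow: 62 L/min ÷ 60 = 1.0333 L/s.
R = (PIP − Pplat)/V̇ = (31 − 16) / 1.0333 = 15.0/1.0333 = 14.517 cmH2O·s/L.
C = Vt/(Pplat − PEEP) = 525.0 / (16 − 6) = 525.0/10.0 = 52.5 mL/cmH2O.
τ = R × C = 14.517 × 0.0525 L/cmH2O = 0.7621 s.
Fraction remaining at end-expiration = e^(−Te/τ) = e^(−1.18/0.7621) = 0.2126 → 21.26%.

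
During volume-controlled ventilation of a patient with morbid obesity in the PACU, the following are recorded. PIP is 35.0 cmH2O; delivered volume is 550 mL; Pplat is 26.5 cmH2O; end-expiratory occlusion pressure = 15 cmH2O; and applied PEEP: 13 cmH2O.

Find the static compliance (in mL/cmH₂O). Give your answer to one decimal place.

47.8

End-expiratory occlusion gives total PEEP = 15 cmH2O (intrinsic PEEP = 15 − 13 = 2). Use total PEEP for the elastic gradient.
Cstat = Vt / (Pplat − PEEPtotal) = 550 / (26.5 − 15) = 550 / 11.5 = 47.826 mL/cmH2O.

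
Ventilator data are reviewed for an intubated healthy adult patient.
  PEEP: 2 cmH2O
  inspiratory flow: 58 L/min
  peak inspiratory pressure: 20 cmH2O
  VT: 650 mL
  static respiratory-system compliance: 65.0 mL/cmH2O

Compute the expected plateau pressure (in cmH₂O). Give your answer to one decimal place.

Pplat = PEEP + Vt / Cstat = 2 + 650 / 65.0 = 2 + 10.0 = 12.0 cmH2O.

12.0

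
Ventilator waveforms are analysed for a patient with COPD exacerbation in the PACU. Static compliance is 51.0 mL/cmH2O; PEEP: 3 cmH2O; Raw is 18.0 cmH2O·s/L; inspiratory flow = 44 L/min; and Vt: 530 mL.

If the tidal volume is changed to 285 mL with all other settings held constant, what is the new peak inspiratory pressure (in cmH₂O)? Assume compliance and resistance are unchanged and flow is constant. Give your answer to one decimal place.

21.8

Flow: 44 L/min ÷ 60 = 0.7333 L/s.
PIP = Vt/C + R·V̇ + PEEP (constant-flow equation of motion).
Only the elastic term changes: ΔPIP = ΔVt / C = (285 − 530) / 51.0 = -4.804 cmH2O.
Original PIP = 530/51.0 + 18.0×0.7333 + 3 = 26.592 cmH2O; new PIP = 26.592 + (-4.804) = 21.788 cmH2O.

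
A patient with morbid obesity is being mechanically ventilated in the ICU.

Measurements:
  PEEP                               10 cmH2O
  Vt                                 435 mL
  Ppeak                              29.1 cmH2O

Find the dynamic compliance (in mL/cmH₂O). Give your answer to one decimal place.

22.8

Dynamic compliance = Vt / (PIP − PEEP) = 435 / (29.1 − 10) = 435 / 19.1 = 22.775 mL/cmH2O.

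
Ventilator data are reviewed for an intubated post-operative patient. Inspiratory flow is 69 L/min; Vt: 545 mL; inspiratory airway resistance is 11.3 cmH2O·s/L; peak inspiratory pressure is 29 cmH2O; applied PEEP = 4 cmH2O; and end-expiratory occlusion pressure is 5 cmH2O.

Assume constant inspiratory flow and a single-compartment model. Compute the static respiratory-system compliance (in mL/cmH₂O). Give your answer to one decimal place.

Flow: 69 L/min ÷ 60 = 1.15 L/s.
Total PEEP = 5 cmH2O (set 4 + intrinsic 1); this is the baseline alveolar pressure.
Equation of motion (constant flow): PIP = Vt/C + R·V̇ + PEEP.
Vt/C = PIP − R·V̇ − PEEP = 29 − 11.3×1.15 − 5 = 29 − 12.995 − 5 = 11.005 cmH2O.
C = Vt / 11.005 = 545 / 11.005 = 49.523 mL/cmH2O.

49.5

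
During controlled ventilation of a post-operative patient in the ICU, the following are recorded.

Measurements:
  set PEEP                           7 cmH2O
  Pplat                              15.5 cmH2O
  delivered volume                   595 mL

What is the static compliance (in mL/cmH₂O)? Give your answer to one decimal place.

70.0

Cstat = Vt / (Pplat − PEEP) = 595 / (15.5 − 7) = 595 / 8.5 = 70.0 mL/cmH2O.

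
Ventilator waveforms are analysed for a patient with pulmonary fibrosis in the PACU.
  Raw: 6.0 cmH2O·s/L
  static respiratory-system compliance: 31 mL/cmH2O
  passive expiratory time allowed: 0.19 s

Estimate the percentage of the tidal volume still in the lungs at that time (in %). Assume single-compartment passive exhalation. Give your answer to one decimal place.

36.0

τ = R × C = 6.0 × 31 mL/cmH2O = 6.0 × 0.031 L/cmH2O = 0.186 s.
Passive exhalation: V(t)/V₀ = e^(−t/τ) = e^(−0.19/0.186) = 0.3601.
Fraction remaining = 0.3601 → 36.01%.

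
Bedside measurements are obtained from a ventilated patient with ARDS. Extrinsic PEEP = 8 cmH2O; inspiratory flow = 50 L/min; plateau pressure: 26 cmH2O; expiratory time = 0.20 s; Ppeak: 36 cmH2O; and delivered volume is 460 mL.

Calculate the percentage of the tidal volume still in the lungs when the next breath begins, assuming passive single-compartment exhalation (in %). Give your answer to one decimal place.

Flow: 50 L/min ÷ 60 = 0.8333 L/s.
R = (PIP − Pplat)/V̇ = (36 − 26) / 0.8333 = 10.0/0.8333 = 12.0 cmH2O·s/L.
C = Vt/(Pplat − PEEP) = 460.0 / (26 − 8) = 460.0/18.0 = 25.556 mL/cmH2O.
τ = R × C = 12.0 × 0.02556 L/cmH2O = 0.3067 s.
Fraction remaining at end-expiration = e^(−Te/τ) = e^(−0.20/0.3067) = 0.5209 → 52.09%.

52.1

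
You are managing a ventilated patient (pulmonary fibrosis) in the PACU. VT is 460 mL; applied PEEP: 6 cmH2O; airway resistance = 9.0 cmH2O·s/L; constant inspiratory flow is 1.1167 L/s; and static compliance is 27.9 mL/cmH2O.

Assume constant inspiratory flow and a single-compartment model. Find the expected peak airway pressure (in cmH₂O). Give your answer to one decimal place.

32.5

Equation of motion (constant flow): PIP = Vt/C + R·V̇ + PEEP.
PIP = 460/27.9 + 9.0×1.1167 + 6 = 16.487 + 10.05 + 6 = 32.537 cmH2O.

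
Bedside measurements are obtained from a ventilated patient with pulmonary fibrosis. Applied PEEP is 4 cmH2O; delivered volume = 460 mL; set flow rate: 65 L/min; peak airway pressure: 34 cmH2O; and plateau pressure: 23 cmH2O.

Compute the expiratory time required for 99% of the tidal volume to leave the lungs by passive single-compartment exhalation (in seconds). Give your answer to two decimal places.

Flow: 65 L/min ÷ 60 = 1.0833 L/s.
R = (PIP − Pplat)/V̇ = (34 − 23) / 1.0833 = 11.0/1.0833 = 10.154 cmH2O·s/L.
C = Vt/(Pplat − PEEP) = 460.0 / (23 − 4) = 460.0/19.0 = 24.211 mL/cmH2O.
τ = R × C = 10.154 × 0.02421 L/cmH2O = 0.2458 s.
t = −τ·ln(1 − 0.99) = −0.2458·ln(0.01) = 1.132 s.

1.13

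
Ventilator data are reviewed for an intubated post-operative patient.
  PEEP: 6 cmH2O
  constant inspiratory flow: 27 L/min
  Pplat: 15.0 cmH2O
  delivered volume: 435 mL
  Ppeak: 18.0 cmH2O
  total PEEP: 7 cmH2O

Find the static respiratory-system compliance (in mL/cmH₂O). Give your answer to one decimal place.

54.4

End-expiratory occlusion gives total PEEP = 7 cmH2O (intrinsic PEEP = 7 − 6 = 1). Use total PEEP for the elastic gradient.
Cstat = Vt / (Pplat − PEEPtotal) = 435 / (15.0 − 7) = 435 / 8.0 = 54.375 mL/cmH2O.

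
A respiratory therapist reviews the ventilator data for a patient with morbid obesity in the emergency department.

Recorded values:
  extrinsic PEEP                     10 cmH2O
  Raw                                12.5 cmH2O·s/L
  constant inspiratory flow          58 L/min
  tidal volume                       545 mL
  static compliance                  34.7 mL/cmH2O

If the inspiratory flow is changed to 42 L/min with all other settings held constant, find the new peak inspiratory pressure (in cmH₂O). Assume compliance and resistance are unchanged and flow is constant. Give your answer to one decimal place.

34.5

Flow: 58 L/min ÷ 60 = 0.9667 L/s.
New flow: 42 L/min ÷ 60 = 0.7 L/s.
PIP = Vt/C + R·V̇ + PEEP (constant-flow equation of motion).
Only the resistive term changes: ΔPIP = R × ΔV̇ = 12.5 × (0.7 − 0.9667) = 12.5 × -0.2667 = -3.334 cmH2O.
Original PIP = 545/34.7 + 12.5×0.9667 + 10 = 37.79 cmH2O; new PIP = 37.79 + (-3.334) = 34.456 cmH2O.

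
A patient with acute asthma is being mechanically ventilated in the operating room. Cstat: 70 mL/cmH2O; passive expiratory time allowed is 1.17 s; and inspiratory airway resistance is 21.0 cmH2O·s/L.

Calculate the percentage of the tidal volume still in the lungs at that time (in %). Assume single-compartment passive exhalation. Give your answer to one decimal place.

45.1

τ = R × C = 21.0 × 70 mL/cmH2O = 21.0 × 0.070 L/cmH2O = 1.47 s.
Passive exhalation: V(t)/V₀ = e^(−t/τ) = e^(−1.17/1.47) = 0.4512.
Fraction remaining = 0.4512 → 45.12%.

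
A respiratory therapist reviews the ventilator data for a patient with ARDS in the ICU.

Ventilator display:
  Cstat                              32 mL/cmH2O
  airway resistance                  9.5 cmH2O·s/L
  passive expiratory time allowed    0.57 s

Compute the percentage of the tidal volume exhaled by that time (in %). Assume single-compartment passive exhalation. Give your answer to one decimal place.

84.7

τ = R × C = 9.5 × 32 mL/cmH2O = 9.5 × 0.032 L/cmH2O = 0.304 s.
Passive exhalation: V(t)/V₀ = e^(−t/τ) = e^(−0.57/0.304) = 0.1534.
Fraction exhaled = 1 − 0.1534 = 0.8466 → 84.66%.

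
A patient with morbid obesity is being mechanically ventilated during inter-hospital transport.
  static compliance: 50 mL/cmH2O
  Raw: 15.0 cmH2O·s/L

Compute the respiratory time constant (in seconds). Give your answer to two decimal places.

0.75

τ = R × C = 15.0 × 50 mL/cmH2O = 15.0 × 0.050 L/cmH2O = 0.75 s.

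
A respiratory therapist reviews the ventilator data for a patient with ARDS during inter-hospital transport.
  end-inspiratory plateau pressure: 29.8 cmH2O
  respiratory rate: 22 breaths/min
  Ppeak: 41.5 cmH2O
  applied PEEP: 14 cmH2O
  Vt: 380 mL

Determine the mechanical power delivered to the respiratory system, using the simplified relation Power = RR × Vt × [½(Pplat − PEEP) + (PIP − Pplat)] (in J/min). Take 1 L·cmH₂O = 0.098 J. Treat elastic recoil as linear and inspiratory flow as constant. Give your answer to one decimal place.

16.1

Per-breath work = Vt × [½(Pplat−PEEP) + (PIP−Pplat)] = 0.380 × [0.5×15.8 + 11.7] = 0.380 × 19.6 = 7.448 L·cmH2O.
Power = 22 × 7.448 = 163.86 L·cmH2O/min.
× 0.098 J/(L·cmH2O) → 16.058 J/min.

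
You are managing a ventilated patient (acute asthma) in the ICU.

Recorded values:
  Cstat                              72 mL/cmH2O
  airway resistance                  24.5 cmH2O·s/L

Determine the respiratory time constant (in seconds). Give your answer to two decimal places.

1.76

τ = R × C = 24.5 × 72 mL/cmH2O = 24.5 × 0.072 L/cmH2O = 1.764 s.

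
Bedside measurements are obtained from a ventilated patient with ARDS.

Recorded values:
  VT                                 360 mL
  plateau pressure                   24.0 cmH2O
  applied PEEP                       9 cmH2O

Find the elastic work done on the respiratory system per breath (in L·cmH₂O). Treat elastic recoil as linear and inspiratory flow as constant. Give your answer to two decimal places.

Elastic work ≈ ½ × (Pplat − PEEP) × Vt = 0.5 × (24.0 − 9) × 0.360 L = 0.5 × 15.0 × 0.360 = 2.7 L·cmH2O.

2.70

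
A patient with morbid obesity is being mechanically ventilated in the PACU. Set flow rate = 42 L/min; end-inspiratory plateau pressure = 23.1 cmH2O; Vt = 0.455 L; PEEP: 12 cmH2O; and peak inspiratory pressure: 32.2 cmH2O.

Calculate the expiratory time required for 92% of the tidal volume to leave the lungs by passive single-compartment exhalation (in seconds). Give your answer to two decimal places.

1.35

Flow: 42 L/min ÷ 60 = 0.7 L/s.
R = (PIP − Pplat)/V̇ = (32.2 − 23.1) / 0.7 = 9.1/0.7 = 13.0 cmH2O·s/L.
C = Vt/(Pplat − PEEP) = 455.0 / (23.1 − 12) = 455.0/11.1 = 40.991 mL/cmH2O.
τ = R × C = 13.0 × 0.04099 L/cmH2O = 0.5329 s.
t = −τ·ln(1 − 0.92) = −0.5329·ln(0.08) = 1.346 s.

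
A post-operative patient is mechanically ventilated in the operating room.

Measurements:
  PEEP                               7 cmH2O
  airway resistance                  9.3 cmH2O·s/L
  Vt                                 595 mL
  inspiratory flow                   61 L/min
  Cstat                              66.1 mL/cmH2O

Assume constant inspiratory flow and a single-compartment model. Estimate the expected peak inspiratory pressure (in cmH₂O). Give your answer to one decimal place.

Flow: 61 L/min ÷ 60 = 1.0167 L/s.
Equation of motion (constant flow): PIP = Vt/C + R·V̇ + PEEP.
PIP = 595/66.1 + 9.3×1.0167 + 7 = 9.002 + 9.455 + 7 = 25.457 cmH2O.

25.5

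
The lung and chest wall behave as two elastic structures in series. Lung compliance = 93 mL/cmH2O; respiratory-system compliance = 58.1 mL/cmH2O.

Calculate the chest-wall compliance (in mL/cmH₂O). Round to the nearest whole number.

1/Ccw = 1/Crs − 1/CL.
1/Ccw = 1/58.1 − 1/93 = 0.006459.
Ccw = 154.82 mL/cmH2O.

155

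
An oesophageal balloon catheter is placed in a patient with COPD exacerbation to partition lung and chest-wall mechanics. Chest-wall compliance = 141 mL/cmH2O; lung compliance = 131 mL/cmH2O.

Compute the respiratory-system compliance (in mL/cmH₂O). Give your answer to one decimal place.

67.9

Lung and chest wall are elastances in series: 1/Crs = 1/CL + 1/Ccw.
1/Crs = 1/131 + 1/141 = 0.01473.
Crs = 67.889 mL/cmH2O.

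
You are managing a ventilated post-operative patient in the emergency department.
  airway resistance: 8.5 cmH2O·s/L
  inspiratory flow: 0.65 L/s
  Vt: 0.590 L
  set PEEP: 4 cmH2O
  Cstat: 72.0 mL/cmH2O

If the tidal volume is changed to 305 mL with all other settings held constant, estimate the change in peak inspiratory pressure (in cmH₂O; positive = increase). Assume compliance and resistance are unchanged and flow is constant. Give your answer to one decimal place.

-4.0

PIP = Vt/C + R·V̇ + PEEP (constant-flow equation of motion).
Only the elastic term changes: ΔPIP = ΔVt / C = (305 − 590) / 72.0 = -3.958 cmH2O.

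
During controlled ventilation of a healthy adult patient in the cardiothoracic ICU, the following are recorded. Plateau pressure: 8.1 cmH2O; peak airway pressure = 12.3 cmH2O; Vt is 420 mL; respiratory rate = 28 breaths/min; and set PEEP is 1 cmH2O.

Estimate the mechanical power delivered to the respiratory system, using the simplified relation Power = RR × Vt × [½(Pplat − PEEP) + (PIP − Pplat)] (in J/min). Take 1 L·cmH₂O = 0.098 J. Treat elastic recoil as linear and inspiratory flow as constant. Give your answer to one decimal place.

8.9

Per-breath work = Vt × [½(Pplat−PEEP) + (PIP−Pplat)] = 0.420 × [0.5×7.1 + 4.2] = 0.420 × 7.75 = 3.255 L·cmH2O.
Power = 28 × 3.255 = 91.14 L·cmH2O/min.
× 0.098 J/(L·cmH2O) → 8.932 J/min.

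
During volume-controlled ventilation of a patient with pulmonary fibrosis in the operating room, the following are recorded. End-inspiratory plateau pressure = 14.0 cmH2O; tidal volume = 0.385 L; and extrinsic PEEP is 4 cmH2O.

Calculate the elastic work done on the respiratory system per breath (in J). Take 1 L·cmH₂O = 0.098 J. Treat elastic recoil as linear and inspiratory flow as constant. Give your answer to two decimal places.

0.19

Elastic work ≈ ½ × (Pplat − PEEP) × Vt = 0.5 × (14.0 − 4) × 0.385 L = 0.5 × 10.0 × 0.385 = 1.925 L·cmH2O.
× 0.098 J/(L·cmH2O) → 0.1887 J.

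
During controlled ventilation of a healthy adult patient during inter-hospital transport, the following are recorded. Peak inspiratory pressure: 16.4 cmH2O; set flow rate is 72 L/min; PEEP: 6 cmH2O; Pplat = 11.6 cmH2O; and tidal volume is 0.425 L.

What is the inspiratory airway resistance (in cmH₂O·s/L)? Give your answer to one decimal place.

Flow: 72 L/min ÷ 60 = 1.2 L/s.
Raw = (PIP − Pplat) / flow = (16.4 − 11.6) / 1.2 = 4.8 / 1.2 = 4.0 cmH2O·s/L.

4.0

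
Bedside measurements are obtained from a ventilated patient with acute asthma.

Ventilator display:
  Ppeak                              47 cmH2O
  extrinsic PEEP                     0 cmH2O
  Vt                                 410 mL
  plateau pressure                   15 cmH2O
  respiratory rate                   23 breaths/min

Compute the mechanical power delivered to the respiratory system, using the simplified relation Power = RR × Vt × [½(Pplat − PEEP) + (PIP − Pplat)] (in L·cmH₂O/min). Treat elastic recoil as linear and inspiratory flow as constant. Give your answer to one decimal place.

Per-breath work = Vt × [½(Pplat−PEEP) + (PIP−Pplat)] = 0.410 × [0.5×15.0 + 32.0] = 0.410 × 39.5 = 16.195 L·cmH2O.
Power = 23 × 16.195 = 372.49 L·cmH2O/min.

372.5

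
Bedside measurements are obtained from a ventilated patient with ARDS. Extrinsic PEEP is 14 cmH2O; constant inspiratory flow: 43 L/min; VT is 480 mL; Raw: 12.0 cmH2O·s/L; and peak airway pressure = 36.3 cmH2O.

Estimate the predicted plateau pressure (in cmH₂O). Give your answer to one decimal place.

Flow: 43 L/min ÷ 60 = 0.7167 L/s.
Pplat = PIP − Raw × flow = 36.3 − 12.0 × 0.7167 = 36.3 − 8.6 = 27.7 cmH2O.

27.7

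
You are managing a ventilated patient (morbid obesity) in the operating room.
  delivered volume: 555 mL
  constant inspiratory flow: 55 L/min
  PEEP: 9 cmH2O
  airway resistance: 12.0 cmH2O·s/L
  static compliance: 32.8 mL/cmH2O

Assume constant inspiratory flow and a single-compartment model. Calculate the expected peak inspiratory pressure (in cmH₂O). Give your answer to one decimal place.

Flow: 55 L/min ÷ 60 = 0.9167 L/s.
Equation of motion (constant flow): PIP = Vt/C + R·V̇ + PEEP.
PIP = 555/32.8 + 12.0×0.9167 + 9 = 16.921 + 11.0 + 9 = 36.921 cmH2O.

36.9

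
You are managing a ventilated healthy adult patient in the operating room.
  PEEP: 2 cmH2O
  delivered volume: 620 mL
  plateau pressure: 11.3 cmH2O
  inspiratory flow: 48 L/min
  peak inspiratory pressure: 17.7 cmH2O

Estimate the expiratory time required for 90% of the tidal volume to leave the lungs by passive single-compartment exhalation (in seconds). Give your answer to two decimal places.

1.23

Flow: 48 L/min ÷ 60 = 0.8 L/s.
R = (PIP − Pplat)/V̇ = (17.7 − 11.3) / 0.8 = 6.4/0.8 = 8.0 cmH2O·s/L.
C = Vt/(Pplat − PEEP) = 620.0 / (11.3 − 2) = 620.0/9.3 = 66.667 mL/cmH2O.
τ = R × C = 8.0 × 0.06667 L/cmH2O = 0.5334 s.
t = −τ·ln(1 − 0.90) = −0.5334·ln(0.1) = 1.228 s.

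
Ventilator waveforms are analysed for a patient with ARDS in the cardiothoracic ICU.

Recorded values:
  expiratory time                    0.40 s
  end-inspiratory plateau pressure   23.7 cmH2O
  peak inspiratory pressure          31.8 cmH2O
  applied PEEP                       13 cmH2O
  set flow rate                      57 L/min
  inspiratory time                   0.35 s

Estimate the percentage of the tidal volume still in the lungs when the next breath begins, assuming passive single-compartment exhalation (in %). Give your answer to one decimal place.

Flow: 57 L/min ÷ 60 = 0.95 L/s.
Vt = flow × Ti = 0.95 L/s × 0.35 s × 1000 mL/L = 332.5 mL.
R = (PIP − Pplat)/V̇ = (31.8 − 23.7) / 0.95 = 8.1/0.95 = 8.526 cmH2O·s/L.
C = Vt/(Pplat − PEEP) = 332.5 / (23.7 − 13) = 332.5/10.7 = 31.075 mL/cmH2O.
τ = R × C = 8.526 × 0.03108 L/cmH2O = 0.265 s.
Fraction remaining at end-expiration = e^(−Te/τ) = e^(−0.40/0.265) = 0.221 → 22.1%.

22.1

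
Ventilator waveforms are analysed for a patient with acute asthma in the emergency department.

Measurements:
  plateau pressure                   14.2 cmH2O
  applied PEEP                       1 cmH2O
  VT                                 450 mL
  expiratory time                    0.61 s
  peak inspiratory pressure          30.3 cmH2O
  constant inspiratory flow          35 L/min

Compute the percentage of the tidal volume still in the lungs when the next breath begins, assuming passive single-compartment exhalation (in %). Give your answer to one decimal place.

52.3

Flow: 35 L/min ÷ 60 = 0.5833 L/s.
R = (PIP − Pplat)/V̇ = (30.3 − 14.2) / 0.5833 = 16.1/0.5833 = 27.602 cmH2O·s/L.
C = Vt/(Pplat − PEEP) = 450.0 / (14.2 − 1) = 450.0/13.2 = 34.091 mL/cmH2O.
τ = R × C = 27.602 × 0.03409 L/cmH2O = 0.941 s.
Fraction remaining at end-expiration = e^(−Te/τ) = e^(−0.61/0.941) = 0.523 → 52.3%.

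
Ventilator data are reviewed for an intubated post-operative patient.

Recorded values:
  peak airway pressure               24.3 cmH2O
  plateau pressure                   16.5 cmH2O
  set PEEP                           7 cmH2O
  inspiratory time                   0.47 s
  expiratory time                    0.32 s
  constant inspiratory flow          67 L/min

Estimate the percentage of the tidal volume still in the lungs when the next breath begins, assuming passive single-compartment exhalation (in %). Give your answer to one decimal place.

43.6

Flow: 67 L/min ÷ 60 = 1.1167 L/s.
Vt = flow × Ti = 1.1167 L/s × 0.47 s × 1000 mL/L = 524.85 mL.
R = (PIP − Pplat)/V̇ = (24.3 − 16.5) / 1.1167 = 7.8/1.1167 = 6.985 cmH2O·s/L.
C = Vt/(Pplat − PEEP) = 524.85 / (16.5 − 7) = 524.85/9.5 = 55.247 mL/cmH2O.
τ = R × C = 6.985 × 0.05525 L/cmH2O = 0.3859 s.
Fraction remaining at end-expiration = e^(−Te/τ) = e^(−0.32/0.3859) = 0.4364 → 43.64%.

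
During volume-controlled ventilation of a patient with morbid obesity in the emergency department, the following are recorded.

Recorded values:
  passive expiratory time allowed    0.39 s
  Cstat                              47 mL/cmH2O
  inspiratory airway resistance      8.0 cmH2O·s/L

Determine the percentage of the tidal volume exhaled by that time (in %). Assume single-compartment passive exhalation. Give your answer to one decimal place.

τ = R × C = 8.0 × 47 mL/cmH2O = 8.0 × 0.047 L/cmH2O = 0.376 s.
Passive exhalation: V(t)/V₀ = e^(−t/τ) = e^(−0.39/0.376) = 0.3544.
Fraction exhaled = 1 − 0.3544 = 0.6456 → 64.56%.

64.6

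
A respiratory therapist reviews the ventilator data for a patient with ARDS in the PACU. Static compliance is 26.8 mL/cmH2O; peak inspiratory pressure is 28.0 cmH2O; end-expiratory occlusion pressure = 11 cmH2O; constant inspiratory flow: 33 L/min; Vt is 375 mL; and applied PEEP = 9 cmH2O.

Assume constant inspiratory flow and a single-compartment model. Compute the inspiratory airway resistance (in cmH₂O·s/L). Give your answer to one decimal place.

5.5

Flow: 33 L/min ÷ 60 = 0.55 L/s.
Total PEEP = 11 cmH2O (set 9 + intrinsic 2); this is the baseline alveolar pressure.
Equation of motion (constant flow): PIP = Vt/C + R·V̇ + PEEP.
R·V̇ = PIP − Vt/C − PEEP = 28.0 − 375/26.8 − 11 = 28.0 − 13.993 − 11 = 3.007 cmH2O.
R = 3.007 / 0.55 = 5.467 cmH2O·s/L.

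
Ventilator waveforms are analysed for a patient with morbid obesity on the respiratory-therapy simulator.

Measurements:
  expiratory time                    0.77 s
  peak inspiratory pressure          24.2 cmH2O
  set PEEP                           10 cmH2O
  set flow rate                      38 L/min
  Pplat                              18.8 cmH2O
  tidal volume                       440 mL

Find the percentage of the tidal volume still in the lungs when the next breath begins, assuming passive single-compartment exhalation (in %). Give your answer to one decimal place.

16.4

Flow: 38 L/min ÷ 60 = 0.6333 L/s.
R = (PIP − Pplat)/V̇ = (24.2 − 18.8) / 0.6333 = 5.4/0.6333 = 8.527 cmH2O·s/L.
C = Vt/(Pplat − PEEP) = 440.0 / (18.8 − 10) = 440.0/8.8 = 50.0 mL/cmH2O.
τ = R × C = 8.527 × 0.05 L/cmH2O = 0.4264 s.
Fraction remaining at end-expiration = e^(−Te/τ) = e^(−0.77/0.4264) = 0.1643 → 16.43%.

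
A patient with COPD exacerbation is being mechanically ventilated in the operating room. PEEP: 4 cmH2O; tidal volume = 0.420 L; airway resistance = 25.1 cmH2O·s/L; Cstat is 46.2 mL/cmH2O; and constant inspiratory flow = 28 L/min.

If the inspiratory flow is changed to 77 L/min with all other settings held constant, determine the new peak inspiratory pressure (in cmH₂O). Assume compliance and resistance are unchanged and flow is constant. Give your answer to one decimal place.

Flow: 28 L/min ÷ 60 = 0.4667 L/s.
New flow: 77 L/min ÷ 60 = 1.2833 L/s.
PIP = Vt/C + R·V̇ + PEEP (constant-flow equation of motion).
Only the resistive term changes: ΔPIP = R × ΔV̇ = 25.1 × (1.2833 − 0.4667) = 25.1 × 0.8166 = 20.497 cmH2O.
Original PIP = 420/46.2 + 25.1×0.4667 + 4 = 24.805 cmH2O; new PIP = 24.805 + (20.497) = 45.302 cmH2O.

45.3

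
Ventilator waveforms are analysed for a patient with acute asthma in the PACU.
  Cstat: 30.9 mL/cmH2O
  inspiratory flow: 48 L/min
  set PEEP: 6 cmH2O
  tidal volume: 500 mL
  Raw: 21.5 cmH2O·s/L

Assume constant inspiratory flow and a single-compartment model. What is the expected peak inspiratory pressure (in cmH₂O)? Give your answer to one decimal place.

Flow: 48 L/min ÷ 60 = 0.8 L/s.
Equation of motion (constant flow): PIP = Vt/C + R·V̇ + PEEP.
PIP = 500/30.9 + 21.5×0.8 + 6 = 16.181 + 17.2 + 6 = 39.381 cmH2O.

39.4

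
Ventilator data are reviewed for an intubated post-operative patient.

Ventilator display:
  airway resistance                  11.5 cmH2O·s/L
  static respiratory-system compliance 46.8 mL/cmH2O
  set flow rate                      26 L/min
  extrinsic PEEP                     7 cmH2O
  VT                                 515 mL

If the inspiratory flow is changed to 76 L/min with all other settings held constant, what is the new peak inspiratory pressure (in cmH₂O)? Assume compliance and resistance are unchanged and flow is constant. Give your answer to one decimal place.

32.6

Flow: 26 L/min ÷ 60 = 0.4333 L/s.
New flow: 76 L/min ÷ 60 = 1.2667 L/s.
PIP = Vt/C + R·V̇ + PEEP (constant-flow equation of motion).
Only the resistive term changes: ΔPIP = R × ΔV̇ = 11.5 × (1.2667 − 0.4333) = 11.5 × 0.8334 = 9.584 cmH2O.
Original PIP = 515/46.8 + 11.5×0.4333 + 7 = 22.987 cmH2O; new PIP = 22.987 + (9.584) = 32.571 cmH2O.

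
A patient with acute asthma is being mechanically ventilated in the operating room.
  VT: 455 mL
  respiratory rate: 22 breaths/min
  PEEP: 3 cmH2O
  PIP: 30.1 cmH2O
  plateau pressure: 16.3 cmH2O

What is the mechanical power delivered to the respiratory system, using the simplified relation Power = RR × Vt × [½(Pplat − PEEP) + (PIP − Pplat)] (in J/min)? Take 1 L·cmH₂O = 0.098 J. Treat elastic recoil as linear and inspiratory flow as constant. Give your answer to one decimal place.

Per-breath work = Vt × [½(Pplat−PEEP) + (PIP−Pplat)] = 0.455 × [0.5×13.3 + 13.8] = 0.455 × 20.45 = 9.305 L·cmH2O.
Power = 22 × 9.305 = 204.71 L·cmH2O/min.
× 0.098 J/(L·cmH2O) → 20.062 J/min.

20.1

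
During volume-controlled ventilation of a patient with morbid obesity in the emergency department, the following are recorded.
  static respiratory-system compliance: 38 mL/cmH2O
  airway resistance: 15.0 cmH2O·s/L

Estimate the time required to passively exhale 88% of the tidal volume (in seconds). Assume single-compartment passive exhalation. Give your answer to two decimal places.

τ = R × C = 15.0 × 38 mL/cmH2O = 15.0 × 0.038 L/cmH2O = 0.57 s.
Exhaled fraction f = 1 − e^(−t/τ) → t = −τ·ln(1 − f) = −0.57·ln(0.12) = 1.209 s.

1.21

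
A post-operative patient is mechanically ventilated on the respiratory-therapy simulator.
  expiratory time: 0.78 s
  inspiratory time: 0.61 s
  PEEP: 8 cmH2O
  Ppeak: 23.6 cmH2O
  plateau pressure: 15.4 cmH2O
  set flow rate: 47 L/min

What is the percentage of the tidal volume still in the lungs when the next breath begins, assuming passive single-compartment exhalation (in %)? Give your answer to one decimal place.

Flow: 47 L/min ÷ 60 = 0.7833 L/s.
Vt = flow × Ti = 0.7833 L/s × 0.61 s × 1000 mL/L = 477.81 mL.
R = (PIP − Pplat)/V̇ = (23.6 − 15.4) / 0.7833 = 8.2/0.7833 = 10.469 cmH2O·s/L.
C = Vt/(Pplat − PEEP) = 477.81 / (15.4 − 8) = 477.81/7.4 = 64.569 mL/cmH2O.
τ = R × C = 10.469 × 0.06457 L/cmH2O = 0.676 s.
Fraction remaining at end-expiration = e^(−Te/τ) = e^(−0.78/0.676) = 0.3154 → 31.54%.

31.5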